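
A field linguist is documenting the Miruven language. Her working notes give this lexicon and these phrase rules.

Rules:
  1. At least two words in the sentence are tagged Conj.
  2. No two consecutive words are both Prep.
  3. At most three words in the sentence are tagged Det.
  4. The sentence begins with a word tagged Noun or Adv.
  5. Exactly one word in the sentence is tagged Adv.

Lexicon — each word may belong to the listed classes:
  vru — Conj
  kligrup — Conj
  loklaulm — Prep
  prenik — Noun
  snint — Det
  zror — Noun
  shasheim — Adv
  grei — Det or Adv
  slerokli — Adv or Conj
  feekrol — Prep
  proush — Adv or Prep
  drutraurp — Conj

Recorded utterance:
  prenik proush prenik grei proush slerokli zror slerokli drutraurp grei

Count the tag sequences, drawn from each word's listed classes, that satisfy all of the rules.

6

Candidates per position — 1:prenik {Noun}; 2:proush {Adv,Prep}; 3:prenik {Noun}; 4:grei {Det,Adv}; 5:proush {Adv,Prep}; 6:slerokli {Adv,Conj}; 7:zror {Noun}; 8:slerokli {Adv,Conj}; 9:drutraurp {Conj}; 10:grei {Det,Adv}.
There are 64 candidate sequences in total.
Checking each against the rules leaves 6 sequences.
Count = 6.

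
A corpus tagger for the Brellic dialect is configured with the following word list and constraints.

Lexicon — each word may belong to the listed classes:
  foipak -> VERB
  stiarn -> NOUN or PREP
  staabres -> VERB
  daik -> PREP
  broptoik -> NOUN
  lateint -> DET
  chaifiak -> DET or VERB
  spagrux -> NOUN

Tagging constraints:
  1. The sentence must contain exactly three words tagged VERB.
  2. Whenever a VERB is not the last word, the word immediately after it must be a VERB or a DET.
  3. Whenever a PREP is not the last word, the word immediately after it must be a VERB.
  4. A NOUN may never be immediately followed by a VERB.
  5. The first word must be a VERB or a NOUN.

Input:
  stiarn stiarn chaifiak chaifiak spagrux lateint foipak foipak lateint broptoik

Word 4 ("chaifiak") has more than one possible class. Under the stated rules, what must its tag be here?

DET

Candidates per position — 1:stiarn {NOUN,PREP}; 2:stiarn {NOUN,PREP}; 3:chaifiak {DET,VERB}; 4:chaifiak {DET,VERB}; 5:spagrux {NOUN}; 6:lateint {DET}; 7:foipak {VERB}; 8:foipak {VERB}; 9:lateint {DET}; 10:broptoik {NOUN}.
Position 1: tagging it PREP would leave rule 3 unsatisfiable, so it must be NOUN.
Position 4: tagging it VERB would leave rule 2 unsatisfiable, so it must be DET.
Position 3: tagging it DET would leave rule 1 unsatisfiable, so it must be VERB.
Position 2: tagging it NOUN would leave rule 4 unsatisfiable, so it must be PREP.
The unique satisfying tagging is: NOUN PREP VERB DET NOUN DET VERB VERB DET NOUN.
Rule-by-rule: rule 1 satisfied; rule 2 satisfied; rule 3 satisfied; rule 4 satisfied; rule 5 satisfied.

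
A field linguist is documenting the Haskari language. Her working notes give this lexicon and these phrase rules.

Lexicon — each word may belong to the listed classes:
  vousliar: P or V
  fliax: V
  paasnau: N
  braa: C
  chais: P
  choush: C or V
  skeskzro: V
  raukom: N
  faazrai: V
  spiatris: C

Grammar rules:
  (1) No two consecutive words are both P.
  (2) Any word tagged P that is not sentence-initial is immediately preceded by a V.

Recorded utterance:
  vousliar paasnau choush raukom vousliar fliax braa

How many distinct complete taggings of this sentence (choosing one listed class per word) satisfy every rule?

4

Candidates per position — 1:vousliar {P,V}; 2:paasnau {N}; 3:choush {C,V}; 4:raukom {N}; 5:vousliar {P,V}; 6:fliax {V}; 7:braa {C}.
There are 8 candidate sequences in total.
The sequences that satisfy every rule: P N C N V V C; P N V N V V C; V N C N V V C; V N V N V V C.
Count = 4.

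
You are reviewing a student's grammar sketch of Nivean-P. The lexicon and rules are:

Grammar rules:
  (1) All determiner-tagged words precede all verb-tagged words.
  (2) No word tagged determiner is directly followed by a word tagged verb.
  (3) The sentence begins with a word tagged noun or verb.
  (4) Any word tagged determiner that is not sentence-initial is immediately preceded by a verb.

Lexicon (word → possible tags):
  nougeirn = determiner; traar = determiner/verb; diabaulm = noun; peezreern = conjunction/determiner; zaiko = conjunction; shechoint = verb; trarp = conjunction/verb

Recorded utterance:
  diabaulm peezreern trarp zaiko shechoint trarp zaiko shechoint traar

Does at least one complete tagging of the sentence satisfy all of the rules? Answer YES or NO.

YES

Candidates per position — 1:diabaulm {noun}; 2:peezreern {conjunction,determiner}; 3:trarp {conjunction,verb}; 4:zaiko {conjunction}; 5:shechoint {verb}; 6:trarp {conjunction,verb}; 7:zaiko {conjunction}; 8:shechoint {verb}; 9:traar {determiner,verb}.
One satisfying assignment: noun conjunction conjunction conjunction verb verb conjunction verb verb.
Rule-by-rule: rule 1 holds; rule 2 holds; rule 3 holds; rule 4 holds.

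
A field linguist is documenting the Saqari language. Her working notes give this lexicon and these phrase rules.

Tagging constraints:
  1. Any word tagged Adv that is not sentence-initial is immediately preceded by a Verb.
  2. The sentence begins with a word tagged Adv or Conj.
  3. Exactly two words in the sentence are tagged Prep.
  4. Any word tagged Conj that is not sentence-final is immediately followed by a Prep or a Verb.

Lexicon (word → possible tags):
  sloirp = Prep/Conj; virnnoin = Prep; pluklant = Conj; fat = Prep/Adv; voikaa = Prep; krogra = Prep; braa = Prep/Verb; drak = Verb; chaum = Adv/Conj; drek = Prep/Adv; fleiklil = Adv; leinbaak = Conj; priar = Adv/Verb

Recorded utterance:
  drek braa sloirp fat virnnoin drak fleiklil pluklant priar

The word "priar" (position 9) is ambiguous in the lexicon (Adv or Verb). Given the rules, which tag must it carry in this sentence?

Verb

Candidates per position — 1:drek {Prep,Adv}; 2:braa {Prep,Verb}; 3:sloirp {Prep,Conj}; 4:fat {Prep,Adv}; 5:virnnoin {Prep}; 6:drak {Verb}; 7:fleiklil {Adv}; 8:pluklant {Conj}; 9:priar {Adv,Verb}.
Position 1: Prep is ruled out by rule 2; that leaves Adv.
Position 4: Adv is ruled out by rule 1; that leaves Prep.
Position 9: Adv is ruled out by rule 1; that leaves Verb.
Position 2: Prep is ruled out by rule 3; that leaves Verb.
Position 3: Prep is ruled out by rule 3; that leaves Conj.
The only consistent sequence is: Adv Verb Conj Prep Prep Verb Adv Conj Verb.
Check: rule 1 ✓; rule 2 ✓; rule 3 ✓; rule 4 ✓.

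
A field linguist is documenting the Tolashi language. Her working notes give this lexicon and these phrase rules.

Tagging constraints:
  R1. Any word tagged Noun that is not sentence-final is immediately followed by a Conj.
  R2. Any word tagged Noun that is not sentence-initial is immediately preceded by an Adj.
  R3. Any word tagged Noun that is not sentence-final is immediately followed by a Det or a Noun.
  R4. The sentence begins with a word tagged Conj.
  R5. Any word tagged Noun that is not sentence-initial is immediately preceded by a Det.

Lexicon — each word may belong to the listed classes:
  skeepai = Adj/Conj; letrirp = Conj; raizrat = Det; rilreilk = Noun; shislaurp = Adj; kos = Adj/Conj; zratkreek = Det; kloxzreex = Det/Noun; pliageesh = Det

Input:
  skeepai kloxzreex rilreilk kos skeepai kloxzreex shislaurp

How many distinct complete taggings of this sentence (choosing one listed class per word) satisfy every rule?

0

Candidates per position — 1:skeepai {Adj,Conj}; 2:kloxzreex {Det,Noun}; 3:rilreilk {Noun}; 4:kos {Adj,Conj}; 5:skeepai {Adj,Conj}; 6:kloxzreex {Det,Noun}; 7:shislaurp {Adj}.
There are 32 candidate sequences in total.
Rule 2 cannot be satisfied by any choice of tags from the lexicon.
So there is no consistent tagging.
Count = 0.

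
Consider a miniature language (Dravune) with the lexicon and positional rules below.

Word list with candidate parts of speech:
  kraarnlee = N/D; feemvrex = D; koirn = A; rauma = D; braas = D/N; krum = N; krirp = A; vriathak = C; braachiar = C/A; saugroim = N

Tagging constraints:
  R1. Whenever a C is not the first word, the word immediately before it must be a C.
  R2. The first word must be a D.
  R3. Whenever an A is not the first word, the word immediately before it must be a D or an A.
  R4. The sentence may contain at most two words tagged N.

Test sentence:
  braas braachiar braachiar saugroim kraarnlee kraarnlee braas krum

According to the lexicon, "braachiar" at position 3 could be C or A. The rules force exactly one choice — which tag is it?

A

Candidates per position — 1:braas {D,N}; 2:braachiar {C,A}; 3:braachiar {C,A}; 4:saugroim {N}; 5:kraarnlee {N,D}; 6:kraarnlee {N,D}; 7:braas {D,N}; 8:krum {N}.
Position 1: tagging it N would leave rule 2 unsatisfiable, so it must be D.
Position 2: tagging it C would leave rule 1 unsatisfiable, so it must be A.
Position 3: tagging it C would leave rule 1 unsatisfiable, so it must be A.
Position 5: tagging it N would leave rule 4 unsatisfiable, so it must be D.
Position 6: tagging it N would leave rule 4 unsatisfiable, so it must be D.
Position 7: tagging it N would leave rule 4 unsatisfiable, so it must be D.
The unique satisfying tagging is: D A A N D D D N.
Verifying each rule — rule 1 holds; rule 2 holds; rule 3 holds; rule 4 holds.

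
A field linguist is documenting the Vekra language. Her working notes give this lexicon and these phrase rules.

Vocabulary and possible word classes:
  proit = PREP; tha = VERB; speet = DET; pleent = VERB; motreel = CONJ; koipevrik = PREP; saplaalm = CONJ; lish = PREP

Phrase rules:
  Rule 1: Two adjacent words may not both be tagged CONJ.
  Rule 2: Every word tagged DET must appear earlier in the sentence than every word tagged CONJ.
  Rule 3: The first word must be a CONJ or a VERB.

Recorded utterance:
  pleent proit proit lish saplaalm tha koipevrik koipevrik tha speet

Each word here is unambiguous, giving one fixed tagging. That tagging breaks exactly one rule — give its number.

2

Fixed tagging: VERB PREP PREP PREP CONJ VERB PREP PREP VERB DET.
Rule check: R1 pass, R2 fail, R3 pass.
Only rule 2 fails.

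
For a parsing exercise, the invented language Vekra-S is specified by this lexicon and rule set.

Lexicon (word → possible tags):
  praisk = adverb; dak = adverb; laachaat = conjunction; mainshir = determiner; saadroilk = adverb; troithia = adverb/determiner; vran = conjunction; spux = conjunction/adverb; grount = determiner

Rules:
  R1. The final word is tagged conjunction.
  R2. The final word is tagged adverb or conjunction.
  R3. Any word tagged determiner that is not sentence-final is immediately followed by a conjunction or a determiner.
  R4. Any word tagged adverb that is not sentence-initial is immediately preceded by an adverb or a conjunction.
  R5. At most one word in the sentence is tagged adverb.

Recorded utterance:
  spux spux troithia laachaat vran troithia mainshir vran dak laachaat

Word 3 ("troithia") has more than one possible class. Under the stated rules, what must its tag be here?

determiner

Candidates per position — 1:spux {conjunction,adverb}; 2:spux {conjunction,adverb}; 3:troithia {adverb,determiner}; 4:laachaat {conjunction}; 5:vran {conjunction}; 6:troithia {adverb,determiner}; 7:mainshir {determiner}; 8:vran {conjunction}; 9:dak {adverb}; 10:laachaat {conjunction}.
At position 1, choosing adverb makes rule 5 impossible to satisfy; hence conjunction.
At position 2, choosing adverb makes rule 5 impossible to satisfy; hence conjunction.
At position 3, choosing adverb makes rule 5 impossible to satisfy; hence determiner.
At position 6, choosing adverb makes rule 5 impossible to satisfy; hence determiner.
The unique satisfying tagging is: conjunction conjunction determiner conjunction conjunction determiner determiner conjunction adverb conjunction.
Check: rule 1 ✓; rule 2 ✓; rule 3 ✓; rule 4 ✓; rule 5 ✓.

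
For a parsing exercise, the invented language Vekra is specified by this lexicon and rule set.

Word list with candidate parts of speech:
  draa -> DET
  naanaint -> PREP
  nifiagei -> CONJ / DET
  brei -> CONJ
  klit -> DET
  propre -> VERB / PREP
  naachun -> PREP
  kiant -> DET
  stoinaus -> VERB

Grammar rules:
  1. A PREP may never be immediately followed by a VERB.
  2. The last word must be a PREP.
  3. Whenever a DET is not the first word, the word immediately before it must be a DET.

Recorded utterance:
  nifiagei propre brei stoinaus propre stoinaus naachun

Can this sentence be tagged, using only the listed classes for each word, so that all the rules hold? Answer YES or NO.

Candidates per position — 1:nifiagei {CONJ,DET}; 2:propre {VERB,PREP}; 3:brei {CONJ}; 4:stoinaus {VERB}; 5:propre {VERB,PREP}; 6:stoinaus {VERB}; 7:naachun {PREP}.
One satisfying assignment: CONJ VERB CONJ VERB VERB VERB PREP.
Checking: rule 1 ✓; rule 2 ✓; rule 3 ✓.

YES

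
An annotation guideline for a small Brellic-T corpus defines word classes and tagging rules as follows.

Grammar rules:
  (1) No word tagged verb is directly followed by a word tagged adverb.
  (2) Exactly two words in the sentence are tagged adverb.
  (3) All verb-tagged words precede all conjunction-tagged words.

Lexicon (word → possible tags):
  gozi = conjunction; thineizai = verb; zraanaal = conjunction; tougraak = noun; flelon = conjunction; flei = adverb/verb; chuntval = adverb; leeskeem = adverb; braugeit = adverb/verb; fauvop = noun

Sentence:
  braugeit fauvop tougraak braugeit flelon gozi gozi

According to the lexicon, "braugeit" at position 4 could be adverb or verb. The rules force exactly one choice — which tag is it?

adverb

Candidates per position — 1:braugeit {adverb,verb}; 2:fauvop {noun}; 3:tougraak {noun}; 4:braugeit {adverb,verb}; 5:flelon {conjunction}; 6:gozi {conjunction}; 7:gozi {conjunction}.
At position 1, choosing verb makes rule 2 impossible to satisfy; hence adverb.
At position 4, choosing verb makes rule 2 impossible to satisfy; hence adverb.
The unique satisfying tagging is: adverb noun noun adverb conjunction conjunction conjunction.
Rule-by-rule: rule 1 satisfied; rule 2 satisfied; rule 3 satisfied.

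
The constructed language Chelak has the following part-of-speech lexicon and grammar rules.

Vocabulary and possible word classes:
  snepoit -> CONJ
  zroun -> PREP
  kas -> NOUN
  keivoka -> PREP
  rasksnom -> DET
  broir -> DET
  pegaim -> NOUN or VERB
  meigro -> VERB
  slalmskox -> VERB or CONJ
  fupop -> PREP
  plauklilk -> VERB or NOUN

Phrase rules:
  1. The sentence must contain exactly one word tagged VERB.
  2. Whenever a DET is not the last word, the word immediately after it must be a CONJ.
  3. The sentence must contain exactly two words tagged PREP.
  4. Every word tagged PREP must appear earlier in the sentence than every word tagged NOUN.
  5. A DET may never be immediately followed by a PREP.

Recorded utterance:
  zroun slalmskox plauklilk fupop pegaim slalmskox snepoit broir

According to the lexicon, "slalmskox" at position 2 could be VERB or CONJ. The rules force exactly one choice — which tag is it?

CONJ

Candidates per position — 1:zroun {PREP}; 2:slalmskox {VERB,CONJ}; 3:plauklilk {VERB,NOUN}; 4:fupop {PREP}; 5:pegaim {NOUN,VERB}; 6:slalmskox {VERB,CONJ}; 7:snepoit {CONJ}; 8:broir {DET}.
Position 3: NOUN is ruled out by rule 4; that leaves VERB.
Position 5: VERB is ruled out by rule 1; that leaves NOUN.
Position 6: VERB is ruled out by rule 1; that leaves CONJ.
Position 2: VERB is ruled out by rule 1; that leaves CONJ.
The only consistent sequence is: PREP CONJ VERB PREP NOUN CONJ CONJ DET.
Check: rule 1 holds; rule 2 holds; rule 3 holds; rule 4 holds; rule 5 holds.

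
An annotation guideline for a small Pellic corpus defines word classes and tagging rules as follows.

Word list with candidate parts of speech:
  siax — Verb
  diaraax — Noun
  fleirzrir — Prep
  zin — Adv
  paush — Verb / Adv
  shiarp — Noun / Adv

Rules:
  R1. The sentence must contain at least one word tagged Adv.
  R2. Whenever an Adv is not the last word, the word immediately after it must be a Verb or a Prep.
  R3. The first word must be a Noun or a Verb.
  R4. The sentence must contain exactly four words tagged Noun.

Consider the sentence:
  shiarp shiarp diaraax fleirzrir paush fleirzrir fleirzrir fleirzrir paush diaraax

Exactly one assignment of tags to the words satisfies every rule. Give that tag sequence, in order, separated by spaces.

Candidates per position — 1:shiarp {Noun,Adv}; 2:shiarp {Noun,Adv}; 3:diaraax {Noun}; 4:fleirzrir {Prep}; 5:paush {Verb,Adv}; 6:fleirzrir {Prep}; 7:fleirzrir {Prep}; 8:fleirzrir {Prep}; 9:paush {Verb,Adv}; 10:diaraax {Noun}.
Position 1: Adv is ruled out by rule 2; that leaves Noun.
Position 2: Adv is ruled out by rule 2; that leaves Noun.
Position 9: Adv is ruled out by rule 2; that leaves Verb.
Position 5: Verb is ruled out by rule 1; that leaves Adv.
The only consistent sequence is: Noun Noun Noun Prep Adv Prep Prep Prep Verb Noun.
Rule-by-rule: rule 1 holds; rule 2 holds; rule 3 holds; rule 4 holds.

Noun Noun Noun Prep Adv Prep Prep Prep Verb Noun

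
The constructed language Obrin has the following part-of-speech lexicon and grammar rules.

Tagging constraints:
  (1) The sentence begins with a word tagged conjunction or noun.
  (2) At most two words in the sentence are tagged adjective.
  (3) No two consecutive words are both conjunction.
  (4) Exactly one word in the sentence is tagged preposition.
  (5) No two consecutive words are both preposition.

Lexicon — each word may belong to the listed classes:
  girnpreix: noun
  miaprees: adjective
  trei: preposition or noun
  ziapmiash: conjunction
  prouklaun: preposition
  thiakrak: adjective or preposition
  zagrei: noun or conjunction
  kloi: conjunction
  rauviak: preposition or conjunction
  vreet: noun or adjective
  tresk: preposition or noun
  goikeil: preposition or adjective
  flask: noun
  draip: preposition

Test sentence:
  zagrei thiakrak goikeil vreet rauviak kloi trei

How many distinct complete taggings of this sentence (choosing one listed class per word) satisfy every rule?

Candidates per position — 1:zagrei {noun,conjunction}; 2:thiakrak {adjective,preposition}; 3:goikeil {preposition,adjective}; 4:vreet {noun,adjective}; 5:rauviak {preposition,conjunction}; 6:kloi {conjunction}; 7:trei {preposition,noun}.
There are 64 candidate sequences in total.
The sequences that satisfy every rule: noun adjective adjective noun preposition conjunction noun; conjunction adjective adjective noun preposition conjunction noun.
Count = 2.

2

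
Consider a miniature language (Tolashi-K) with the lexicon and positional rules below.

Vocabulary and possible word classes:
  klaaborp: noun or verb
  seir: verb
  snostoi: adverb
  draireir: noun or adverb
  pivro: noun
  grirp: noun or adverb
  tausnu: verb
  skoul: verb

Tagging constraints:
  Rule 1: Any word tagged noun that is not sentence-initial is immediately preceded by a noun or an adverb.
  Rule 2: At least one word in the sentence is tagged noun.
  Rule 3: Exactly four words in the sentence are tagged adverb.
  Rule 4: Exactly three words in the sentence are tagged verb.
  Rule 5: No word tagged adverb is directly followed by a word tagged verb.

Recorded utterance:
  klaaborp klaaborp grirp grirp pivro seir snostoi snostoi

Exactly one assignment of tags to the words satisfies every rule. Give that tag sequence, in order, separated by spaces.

verb verb adverb adverb noun verb adverb adverb

Candidates per position — 1:klaaborp {noun,verb}; 2:klaaborp {noun,verb}; 3:grirp {noun,adverb}; 4:grirp {noun,adverb}; 5:pivro {noun}; 6:seir {verb}; 7:snostoi {adverb}; 8:snostoi {adverb}.
At position 1, choosing noun makes rule 4 impossible to satisfy; hence verb.
At position 2, choosing noun makes rule 1 impossible to satisfy; hence verb.
At position 3, choosing noun makes rule 1 impossible to satisfy; hence adverb.
At position 4, choosing noun makes rule 3 impossible to satisfy; hence adverb.
The unique satisfying tagging is: verb verb adverb adverb noun verb adverb adverb.
Rule-by-rule: rule 1 ✓; rule 2 ✓; rule 3 ✓; rule 4 ✓; rule 5 ✓.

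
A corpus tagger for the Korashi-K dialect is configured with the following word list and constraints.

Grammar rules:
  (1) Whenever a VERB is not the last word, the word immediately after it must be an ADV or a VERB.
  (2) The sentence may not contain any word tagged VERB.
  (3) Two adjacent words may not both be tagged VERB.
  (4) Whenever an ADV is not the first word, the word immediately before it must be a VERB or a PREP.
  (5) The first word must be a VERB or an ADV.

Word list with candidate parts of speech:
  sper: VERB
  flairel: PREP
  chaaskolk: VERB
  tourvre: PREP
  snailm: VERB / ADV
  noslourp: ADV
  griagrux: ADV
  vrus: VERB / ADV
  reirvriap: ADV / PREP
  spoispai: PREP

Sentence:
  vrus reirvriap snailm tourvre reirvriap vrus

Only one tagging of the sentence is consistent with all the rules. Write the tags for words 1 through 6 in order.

ADV PREP ADV PREP PREP ADV

Candidates per position — 1:vrus {VERB,ADV}; 2:reirvriap {ADV,PREP}; 3:snailm {VERB,ADV}; 4:tourvre {PREP}; 5:reirvriap {ADV,PREP}; 6:vrus {VERB,ADV}.
If word 1 were VERB, no tagging could satisfy rule 2; so word 1 is ADV.
If word 2 were ADV, no tagging could satisfy rule 4; so word 2 is PREP.
If word 3 were VERB, no tagging could satisfy rule 1; so word 3 is ADV.
If word 6 were VERB, no tagging could satisfy rule 2; so word 6 is ADV.
If word 5 were ADV, no tagging could satisfy rule 4; so word 5 is PREP.
The only consistent sequence is: ADV PREP ADV PREP PREP ADV.
Check: rule 1 holds; rule 2 holds; rule 3 holds; rule 4 holds; rule 5 holds.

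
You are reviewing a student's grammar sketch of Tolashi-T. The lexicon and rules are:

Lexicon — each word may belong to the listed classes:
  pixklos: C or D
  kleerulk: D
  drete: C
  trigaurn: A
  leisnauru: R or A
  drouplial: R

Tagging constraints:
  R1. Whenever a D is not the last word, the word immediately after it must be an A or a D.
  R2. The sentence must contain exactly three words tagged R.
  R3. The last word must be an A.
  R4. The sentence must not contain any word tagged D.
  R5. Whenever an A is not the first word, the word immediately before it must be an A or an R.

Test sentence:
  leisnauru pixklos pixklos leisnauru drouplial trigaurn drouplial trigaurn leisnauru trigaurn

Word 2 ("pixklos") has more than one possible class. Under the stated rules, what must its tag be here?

Candidates per position — 1:leisnauru {R,A}; 2:pixklos {C,D}; 3:pixklos {C,D}; 4:leisnauru {R,A}; 5:drouplial {R}; 6:trigaurn {A}; 7:drouplial {R}; 8:trigaurn {A}; 9:leisnauru {R,A}; 10:trigaurn {A}.
Position 2: D is ruled out by rule 4; that leaves C.
Position 3: D is ruled out by rule 4; that leaves C.
Position 4: A is ruled out by rule 5; that leaves R.
Position 9: R is ruled out by rule 2; that leaves A.
Position 1: R is ruled out by rule 2; that leaves A.
The unique satisfying tagging is: A C C R R A R A A A.
Checking: rule 1 ok; rule 2 ok; rule 3 ok; rule 4 ok; rule 5 ok.

C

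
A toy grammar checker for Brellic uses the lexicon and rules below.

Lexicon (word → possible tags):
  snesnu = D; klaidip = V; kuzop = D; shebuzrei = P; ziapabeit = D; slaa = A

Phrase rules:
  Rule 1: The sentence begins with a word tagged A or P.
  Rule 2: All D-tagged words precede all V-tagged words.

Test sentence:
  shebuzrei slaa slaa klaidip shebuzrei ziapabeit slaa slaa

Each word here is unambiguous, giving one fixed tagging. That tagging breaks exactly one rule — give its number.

2

Fixed tagging: P A A V P D A A.
Applying the rules: R1 holds, R2 violated.
Only rule 2 fails.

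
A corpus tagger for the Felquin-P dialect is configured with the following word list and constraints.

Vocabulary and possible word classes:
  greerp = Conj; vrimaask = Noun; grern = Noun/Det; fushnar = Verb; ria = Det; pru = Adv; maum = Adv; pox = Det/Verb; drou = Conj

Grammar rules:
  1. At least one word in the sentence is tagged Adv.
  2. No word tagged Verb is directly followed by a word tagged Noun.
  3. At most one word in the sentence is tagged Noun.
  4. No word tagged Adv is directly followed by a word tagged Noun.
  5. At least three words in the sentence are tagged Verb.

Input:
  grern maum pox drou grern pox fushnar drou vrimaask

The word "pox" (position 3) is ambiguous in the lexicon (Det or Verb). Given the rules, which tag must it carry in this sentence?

Candidates per position — 1:grern {Noun,Det}; 2:maum {Adv}; 3:pox {Det,Verb}; 4:drou {Conj}; 5:grern {Noun,Det}; 6:pox {Det,Verb}; 7:fushnar {Verb}; 8:drou {Conj}; 9:vrimaask {Noun}.
At position 1, choosing Noun makes rule 3 impossible to satisfy; hence Det.
At position 3, choosing Det makes rule 5 impossible to satisfy; hence Verb.
At position 5, choosing Noun makes rule 3 impossible to satisfy; hence Det.
At position 6, choosing Det makes rule 5 impossible to satisfy; hence Verb.
The only consistent sequence is: Det Adv Verb Conj Det Verb Verb Conj Noun.
Check: rule 1 ok; rule 2 ok; rule 3 ok; rule 4 ok; rule 5 ok.

Verb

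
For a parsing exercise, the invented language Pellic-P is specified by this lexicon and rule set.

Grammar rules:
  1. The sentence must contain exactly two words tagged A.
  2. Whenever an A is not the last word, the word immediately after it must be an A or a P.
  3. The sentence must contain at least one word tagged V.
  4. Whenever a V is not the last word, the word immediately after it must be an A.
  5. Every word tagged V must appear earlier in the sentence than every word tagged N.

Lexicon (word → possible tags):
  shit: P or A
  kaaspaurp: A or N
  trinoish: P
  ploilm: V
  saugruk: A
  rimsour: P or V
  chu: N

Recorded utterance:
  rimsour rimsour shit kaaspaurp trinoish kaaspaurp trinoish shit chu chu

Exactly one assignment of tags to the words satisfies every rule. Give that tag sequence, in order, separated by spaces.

P V A A P N P P N N

Candidates per position — 1:rimsour {P,V}; 2:rimsour {P,V}; 3:shit {P,A}; 4:kaaspaurp {A,N}; 5:trinoish {P}; 6:kaaspaurp {A,N}; 7:trinoish {P}; 8:shit {P,A}; 9:chu {N}; 10:chu {N}.
Word 1 cannot be V — rule 4 would then fail for every completion. It is P.
Word 2 cannot be P — rule 3 would then fail for every completion. It is V.
Word 3 cannot be P — rule 4 would then fail for every completion. It is A.
Word 4 cannot be N — rule 2 would then fail for every completion. It is A.
Word 6 cannot be A — rule 1 would then fail for every completion. It is N.
Word 8 cannot be A — rule 1 would then fail for every completion. It is P.
The unique satisfying tagging is: P V A A P N P P N N.
Checking: rule 1 satisfied; rule 2 satisfied; rule 3 satisfied; rule 4 satisfied; rule 5 satisfied.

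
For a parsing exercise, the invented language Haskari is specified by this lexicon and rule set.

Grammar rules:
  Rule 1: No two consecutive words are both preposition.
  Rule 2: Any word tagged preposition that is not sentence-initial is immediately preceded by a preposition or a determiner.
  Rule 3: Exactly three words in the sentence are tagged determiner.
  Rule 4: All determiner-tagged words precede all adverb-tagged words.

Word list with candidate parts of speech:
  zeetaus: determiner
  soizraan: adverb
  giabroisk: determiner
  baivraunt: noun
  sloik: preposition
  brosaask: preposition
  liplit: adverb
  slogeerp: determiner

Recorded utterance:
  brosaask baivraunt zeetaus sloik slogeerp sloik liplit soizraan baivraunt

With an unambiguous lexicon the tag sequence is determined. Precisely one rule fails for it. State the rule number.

3

Fixed tagging: preposition noun determiner preposition determiner preposition adverb adverb noun.
Applying the rules: R1 pass, R2 pass, R3 fail, R4 pass.
Only rule 3 fails.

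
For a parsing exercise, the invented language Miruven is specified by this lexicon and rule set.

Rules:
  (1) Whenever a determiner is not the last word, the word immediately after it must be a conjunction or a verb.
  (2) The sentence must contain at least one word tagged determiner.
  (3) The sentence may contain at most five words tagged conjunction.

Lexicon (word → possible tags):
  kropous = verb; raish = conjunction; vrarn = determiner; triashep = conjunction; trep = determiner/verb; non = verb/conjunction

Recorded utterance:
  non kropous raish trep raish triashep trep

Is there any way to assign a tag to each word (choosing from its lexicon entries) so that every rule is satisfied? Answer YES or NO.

Candidates per position — 1:non {verb,conjunction}; 2:kropous {verb}; 3:raish {conjunction}; 4:trep {determiner,verb}; 5:raish {conjunction}; 6:triashep {conjunction}; 7:trep {determiner,verb}.
One satisfying assignment: conjunction verb conjunction verb conjunction conjunction determiner.
Verifying each rule — rule 1 satisfied; rule 2 satisfied; rule 3 satisfied.

YES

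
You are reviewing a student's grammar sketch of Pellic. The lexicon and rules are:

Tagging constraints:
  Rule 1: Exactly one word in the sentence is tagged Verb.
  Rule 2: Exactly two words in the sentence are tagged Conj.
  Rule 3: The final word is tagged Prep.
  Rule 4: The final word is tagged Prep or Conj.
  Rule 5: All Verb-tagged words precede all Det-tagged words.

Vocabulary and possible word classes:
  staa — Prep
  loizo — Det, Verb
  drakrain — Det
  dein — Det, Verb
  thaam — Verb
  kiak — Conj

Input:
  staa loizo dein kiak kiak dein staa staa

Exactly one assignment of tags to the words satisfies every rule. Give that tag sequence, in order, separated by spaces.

Prep Verb Det Conj Conj Det Prep Prep

Candidates per position — 1:staa {Prep}; 2:loizo {Det,Verb}; 3:dein {Det,Verb}; 4:kiak {Conj}; 5:kiak {Conj}; 6:dein {Det,Verb}; 7:staa {Prep}; 8:staa {Prep}.
The remaining ambiguous positions (2, 3, 6) are resolved jointly — only one combination satisfies every rule.
So the tagging must be: Prep Verb Det Conj Conj Det Prep Prep.
Check: rule 1 satisfied; rule 2 satisfied; rule 3 satisfied; rule 4 satisfied; rule 5 satisfied.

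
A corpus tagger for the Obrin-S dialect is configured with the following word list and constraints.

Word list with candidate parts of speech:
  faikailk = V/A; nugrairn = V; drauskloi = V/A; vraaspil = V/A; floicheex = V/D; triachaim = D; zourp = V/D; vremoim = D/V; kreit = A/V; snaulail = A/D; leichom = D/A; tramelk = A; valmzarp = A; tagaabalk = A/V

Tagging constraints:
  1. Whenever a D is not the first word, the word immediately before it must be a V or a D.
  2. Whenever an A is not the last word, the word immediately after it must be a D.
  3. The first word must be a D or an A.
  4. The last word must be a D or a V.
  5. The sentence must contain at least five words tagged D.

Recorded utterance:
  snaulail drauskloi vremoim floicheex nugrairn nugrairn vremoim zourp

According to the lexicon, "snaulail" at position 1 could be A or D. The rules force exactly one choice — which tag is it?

D

Candidates per position — 1:snaulail {A,D}; 2:drauskloi {V,A}; 3:vremoim {D,V}; 4:floicheex {V,D}; 5:nugrairn {V}; 6:nugrairn {V}; 7:vremoim {D,V}; 8:zourp {V,D}.
Position 1: A is ruled out by rule 2; that leaves D.
Position 3: V is ruled out by rule 5; that leaves D.
Position 4: V is ruled out by rule 5; that leaves D.
Position 7: V is ruled out by rule 5; that leaves D.
Position 8: V is ruled out by rule 5; that leaves D.
Position 2: A is ruled out by rule 1; that leaves V.
That leaves exactly one tagging: D V D D V V D D.
Checking: rule 1 holds; rule 2 holds; rule 3 holds; rule 4 holds; rule 5 holds.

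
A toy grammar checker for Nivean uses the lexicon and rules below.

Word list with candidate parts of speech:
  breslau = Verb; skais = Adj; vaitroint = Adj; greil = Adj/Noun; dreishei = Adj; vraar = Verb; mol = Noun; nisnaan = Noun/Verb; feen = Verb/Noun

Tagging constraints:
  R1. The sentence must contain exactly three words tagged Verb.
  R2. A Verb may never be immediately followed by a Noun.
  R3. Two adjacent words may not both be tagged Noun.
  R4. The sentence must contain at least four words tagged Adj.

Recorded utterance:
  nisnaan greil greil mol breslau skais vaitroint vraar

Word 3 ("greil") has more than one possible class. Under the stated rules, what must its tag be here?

Candidates per position — 1:nisnaan {Noun,Verb}; 2:greil {Adj,Noun}; 3:greil {Adj,Noun}; 4:mol {Noun}; 5:breslau {Verb}; 6:skais {Adj}; 7:vaitroint {Adj}; 8:vraar {Verb}.
Word 1 cannot be Noun — rule 1 would then fail for every completion. It is Verb.
Word 2 cannot be Noun — rule 2 would then fail for every completion. It is Adj.
Word 3 cannot be Noun — rule 3 would then fail for every completion. It is Adj.
So the tagging must be: Verb Adj Adj Noun Verb Adj Adj Verb.
Checking: rule 1 satisfied; rule 2 satisfied; rule 3 satisfied; rule 4 satisfied.

Adj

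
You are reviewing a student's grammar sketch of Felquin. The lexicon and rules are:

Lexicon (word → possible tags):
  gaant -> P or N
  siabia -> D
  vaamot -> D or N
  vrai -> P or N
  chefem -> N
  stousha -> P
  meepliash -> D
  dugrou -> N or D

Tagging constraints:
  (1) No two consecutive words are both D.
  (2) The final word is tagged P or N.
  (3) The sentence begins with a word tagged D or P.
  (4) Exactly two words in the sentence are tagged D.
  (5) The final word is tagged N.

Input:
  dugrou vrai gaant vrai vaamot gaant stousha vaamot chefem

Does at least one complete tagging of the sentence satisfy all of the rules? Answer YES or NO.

YES

Candidates per position — 1:dugrou {N,D}; 2:vrai {P,N}; 3:gaant {P,N}; 4:vrai {P,N}; 5:vaamot {D,N}; 6:gaant {P,N}; 7:stousha {P}; 8:vaamot {D,N}; 9:chefem {N}.
One satisfying assignment: D P P N N P P D N.
Verifying each rule — rule 1 holds; rule 2 holds; rule 3 holds; rule 4 holds; rule 5 holds.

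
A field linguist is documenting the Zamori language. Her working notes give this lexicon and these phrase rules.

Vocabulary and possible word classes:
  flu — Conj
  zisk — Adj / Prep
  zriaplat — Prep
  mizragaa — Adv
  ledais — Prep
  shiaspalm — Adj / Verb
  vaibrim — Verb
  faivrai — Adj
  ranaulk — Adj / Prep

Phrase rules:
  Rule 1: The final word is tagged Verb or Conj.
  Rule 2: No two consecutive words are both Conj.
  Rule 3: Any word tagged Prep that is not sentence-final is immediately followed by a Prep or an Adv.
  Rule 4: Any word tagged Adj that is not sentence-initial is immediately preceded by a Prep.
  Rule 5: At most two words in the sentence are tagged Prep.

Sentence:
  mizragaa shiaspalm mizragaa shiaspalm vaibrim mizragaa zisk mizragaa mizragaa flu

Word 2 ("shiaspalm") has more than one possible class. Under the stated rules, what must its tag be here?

Candidates per position — 1:mizragaa {Adv}; 2:shiaspalm {Adj,Verb}; 3:mizragaa {Adv}; 4:shiaspalm {Adj,Verb}; 5:vaibrim {Verb}; 6:mizragaa {Adv}; 7:zisk {Adj,Prep}; 8:mizragaa {Adv}; 9:mizragaa {Adv}; 10:flu {Conj}.
Position 2: tagging it Adj would leave rule 4 unsatisfiable, so it must be Verb.
Position 4: tagging it Adj would leave rule 4 unsatisfiable, so it must be Verb.
Position 7: tagging it Adj would leave rule 4 unsatisfiable, so it must be Prep.
The unique satisfying tagging is: Adv Verb Adv Verb Verb Adv Prep Adv Adv Conj.
Verifying each rule — rule 1 satisfied; rule 2 satisfied; rule 3 satisfied; rule 4 satisfied; rule 5 satisfied.

Verb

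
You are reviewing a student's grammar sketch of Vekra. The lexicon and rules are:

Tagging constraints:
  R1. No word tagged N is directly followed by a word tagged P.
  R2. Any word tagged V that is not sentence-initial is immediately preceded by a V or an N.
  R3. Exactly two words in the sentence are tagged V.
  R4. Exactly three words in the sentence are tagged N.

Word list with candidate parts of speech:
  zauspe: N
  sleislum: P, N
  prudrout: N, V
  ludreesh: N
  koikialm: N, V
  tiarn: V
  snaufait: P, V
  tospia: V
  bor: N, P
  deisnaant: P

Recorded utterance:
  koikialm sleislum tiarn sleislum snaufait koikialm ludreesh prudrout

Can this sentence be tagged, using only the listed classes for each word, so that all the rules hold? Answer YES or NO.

NO

Candidates per position — 1:koikialm {N,V}; 2:sleislum {P,N}; 3:tiarn {V}; 4:sleislum {P,N}; 5:snaufait {P,V}; 6:koikialm {N,V}; 7:ludreesh {N}; 8:prudrout {N,V}.
Every candidate sequence violates at least one rule; no consistent tagging exists.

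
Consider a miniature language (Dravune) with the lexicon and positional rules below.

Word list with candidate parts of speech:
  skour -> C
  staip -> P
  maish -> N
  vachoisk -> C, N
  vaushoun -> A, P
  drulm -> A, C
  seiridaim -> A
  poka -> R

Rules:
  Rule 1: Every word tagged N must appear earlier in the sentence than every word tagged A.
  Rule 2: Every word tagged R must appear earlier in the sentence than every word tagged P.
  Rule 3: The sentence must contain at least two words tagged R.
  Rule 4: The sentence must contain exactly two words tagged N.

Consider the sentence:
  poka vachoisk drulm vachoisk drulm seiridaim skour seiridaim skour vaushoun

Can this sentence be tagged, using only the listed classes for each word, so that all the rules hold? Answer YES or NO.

NO

Candidates per position — 1:poka {R}; 2:vachoisk {C,N}; 3:drulm {A,C}; 4:vachoisk {C,N}; 5:drulm {A,C}; 6:seiridaim {A}; 7:skour {C}; 8:seiridaim {A}; 9:skour {C}; 10:vaushoun {A,P}.
Rule 3 cannot be satisfied by any choice of tags from the lexicon.
So there is no consistent tagging.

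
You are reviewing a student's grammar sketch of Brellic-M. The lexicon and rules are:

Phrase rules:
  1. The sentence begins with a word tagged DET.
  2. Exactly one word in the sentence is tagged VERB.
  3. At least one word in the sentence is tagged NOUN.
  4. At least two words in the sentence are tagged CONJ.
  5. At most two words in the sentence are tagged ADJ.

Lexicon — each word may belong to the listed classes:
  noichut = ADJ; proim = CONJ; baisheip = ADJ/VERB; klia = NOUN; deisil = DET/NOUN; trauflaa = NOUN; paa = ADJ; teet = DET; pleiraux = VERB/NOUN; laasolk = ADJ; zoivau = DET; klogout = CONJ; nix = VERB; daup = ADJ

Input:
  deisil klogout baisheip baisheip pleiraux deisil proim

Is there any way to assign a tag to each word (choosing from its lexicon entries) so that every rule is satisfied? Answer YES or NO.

YES

Candidates per position — 1:deisil {DET,NOUN}; 2:klogout {CONJ}; 3:baisheip {ADJ,VERB}; 4:baisheip {ADJ,VERB}; 5:pleiraux {VERB,NOUN}; 6:deisil {DET,NOUN}; 7:proim {CONJ}.
One satisfying assignment: DET CONJ VERB ADJ NOUN DET CONJ.
Rule-by-rule: rule 1 ✓; rule 2 ✓; rule 3 ✓; rule 4 ✓; rule 5 ✓.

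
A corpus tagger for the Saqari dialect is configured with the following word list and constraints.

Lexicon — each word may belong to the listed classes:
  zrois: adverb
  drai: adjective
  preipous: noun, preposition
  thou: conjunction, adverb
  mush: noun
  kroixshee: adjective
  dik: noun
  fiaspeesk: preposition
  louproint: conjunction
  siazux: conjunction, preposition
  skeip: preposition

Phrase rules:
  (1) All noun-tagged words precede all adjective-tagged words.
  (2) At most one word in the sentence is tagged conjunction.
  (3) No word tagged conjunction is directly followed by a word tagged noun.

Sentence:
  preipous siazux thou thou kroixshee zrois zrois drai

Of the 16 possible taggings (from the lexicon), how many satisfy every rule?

Candidates per position — 1:preipous {noun,preposition}; 2:siazux {conjunction,preposition}; 3:thou {conjunction,adverb}; 4:thou {conjunction,adverb}; 5:kroixshee {adjective}; 6:zrois {adverb}; 7:zrois {adverb}; 8:drai {adjective}.
There are 16 candidate sequences in total.
Checking each against the rules leaves 8 sequences.
Count = 8.

8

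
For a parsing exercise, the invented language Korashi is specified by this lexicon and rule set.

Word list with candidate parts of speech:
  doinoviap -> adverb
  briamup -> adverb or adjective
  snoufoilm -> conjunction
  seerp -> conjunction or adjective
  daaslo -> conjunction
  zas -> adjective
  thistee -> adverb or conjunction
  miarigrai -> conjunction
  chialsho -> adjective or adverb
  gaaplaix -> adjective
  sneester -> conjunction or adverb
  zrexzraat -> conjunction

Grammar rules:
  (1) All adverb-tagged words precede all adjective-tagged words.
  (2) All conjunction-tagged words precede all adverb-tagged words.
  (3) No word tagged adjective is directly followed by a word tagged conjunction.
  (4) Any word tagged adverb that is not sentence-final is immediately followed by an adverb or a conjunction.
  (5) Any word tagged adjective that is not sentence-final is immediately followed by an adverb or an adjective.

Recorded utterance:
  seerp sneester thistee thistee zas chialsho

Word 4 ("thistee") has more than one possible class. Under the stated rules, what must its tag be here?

Candidates per position — 1:seerp {conjunction,adjective}; 2:sneester {conjunction,adverb}; 3:thistee {adverb,conjunction}; 4:thistee {adverb,conjunction}; 5:zas {adjective}; 6:chialsho {adjective,adverb}.
If word 4 were adverb, no tagging could satisfy rule 4; so word 4 is conjunction.
If word 6 were adverb, no tagging could satisfy rule 1; so word 6 is adjective.
If word 2 were adverb, no tagging could satisfy rule 2; so word 2 is conjunction.
If word 3 were adverb, no tagging could satisfy rule 2; so word 3 is conjunction.
If word 1 were adjective, no tagging could satisfy rule 3; so word 1 is conjunction.
The unique satisfying tagging is: conjunction conjunction conjunction conjunction adjective adjective.
Rule-by-rule: rule 1 ✓; rule 2 ✓; rule 3 ✓; rule 4 ✓; rule 5 ✓.

conjunction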